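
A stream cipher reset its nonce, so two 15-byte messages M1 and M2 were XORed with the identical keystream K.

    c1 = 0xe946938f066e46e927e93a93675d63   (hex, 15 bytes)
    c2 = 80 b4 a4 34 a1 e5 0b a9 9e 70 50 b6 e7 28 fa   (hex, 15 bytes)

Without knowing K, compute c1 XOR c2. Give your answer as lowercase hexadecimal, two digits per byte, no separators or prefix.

c1 ⊕ c2 = (M1 ⊕ K) ⊕ (M2 ⊕ K) = M1 ⊕ M2 — the shared key cancels under XOR.
233 ^ 128 = 105
 70 ^ 180 = 242
147 ^ 164 =  55
143 ^  52 = 187
  6 ^ 161 = 167
110 ^ 229 = 139
 70 ^  11 =  77
233 ^ 169 =  64
 39 ^ 158 = 185
233 ^ 112 = 153
 58 ^  80 = 106
147 ^ 182 =  37
103 ^ 231 = 128
 93 ^  40 = 117
 99 ^ 250 = 153

69f237bba78b4d40b9996a25807599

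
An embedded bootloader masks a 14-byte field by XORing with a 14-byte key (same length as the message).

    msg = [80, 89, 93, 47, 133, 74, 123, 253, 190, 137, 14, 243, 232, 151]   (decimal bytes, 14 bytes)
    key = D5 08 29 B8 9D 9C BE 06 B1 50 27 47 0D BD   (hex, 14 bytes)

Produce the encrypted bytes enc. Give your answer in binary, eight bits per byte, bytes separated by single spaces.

XOR is its own inverse, so applying the key byte-wise gives the result directly.
50 XOR d5 = 85
59 XOR 08 = 51
5d XOR 29 = 74
2f XOR b8 = 97
85 XOR 9d = 18
4a XOR 9c = d6
7b XOR be = c5
fd XOR 06 = fb
be XOR b1 = 0f
89 XOR 50 = d9
0e XOR 27 = 29
f3 XOR 47 = b4
e8 XOR 0d = e5
97 XOR bd = 2a

10000101 01010001 01110100 10010111 00011000 11010110 11000101 11111011 00001111 11011001 00101001 10110100 11100101 00101010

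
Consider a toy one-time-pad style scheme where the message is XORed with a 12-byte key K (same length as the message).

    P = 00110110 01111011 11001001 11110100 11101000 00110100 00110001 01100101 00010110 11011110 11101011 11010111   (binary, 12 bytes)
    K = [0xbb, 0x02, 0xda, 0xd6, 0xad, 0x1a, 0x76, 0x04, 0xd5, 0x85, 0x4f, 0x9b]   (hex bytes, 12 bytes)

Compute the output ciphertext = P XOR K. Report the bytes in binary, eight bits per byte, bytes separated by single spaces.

byte 0: 36 ⊕ bb = 8d
byte 1: 7b ⊕ 02 = 79
byte 2: c9 ⊕ da = 13
byte 3: f4 ⊕ d6 = 22
byte 4: e8 ⊕ ad = 45
byte 5: 34 ⊕ 1a = 2e
byte 6: 31 ⊕ 76 = 47
byte 7: 65 ⊕ 04 = 61
byte 8: 16 ⊕ d5 = c3
byte 9: de ⊕ 85 = 5b
byte 10: eb ⊕ 4f = a4
byte 11: d7 ⊕ 9b = 4c

10001101 01111001 00010011 00100010 01000101 00101110 01000111 01100001 11000011 01011011 10100100 01001100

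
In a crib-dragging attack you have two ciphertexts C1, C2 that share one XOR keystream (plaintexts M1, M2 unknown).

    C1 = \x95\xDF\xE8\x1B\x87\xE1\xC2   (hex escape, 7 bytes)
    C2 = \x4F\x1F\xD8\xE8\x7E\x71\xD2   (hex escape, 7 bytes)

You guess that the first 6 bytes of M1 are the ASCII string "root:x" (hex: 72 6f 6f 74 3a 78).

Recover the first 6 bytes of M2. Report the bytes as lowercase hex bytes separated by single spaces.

a8 af 5f 87 c3 e8

First, C1 ⊕ C2 = (M1 ⊕ K) ⊕ (M2 ⊕ K) = M1 ⊕ M2, so the key drops out. Then M2 = (M1 ⊕ M2) ⊕ M1 over the first 6 bytes.
byte 0: (95 ⊕ 4f) ⊕ 72 = da ⊕ 72 = a8
byte 1: (df ⊕ 1f) ⊕ 6f = c0 ⊕ 6f = af
byte 2: (e8 ⊕ d8) ⊕ 6f = 30 ⊕ 6f = 5f
byte 3: (1b ⊕ e8) ⊕ 74 = f3 ⊕ 74 = 87
byte 4: (87 ⊕ 7e) ⊕ 3a = f9 ⊕ 3a = c3
byte 5: (e1 ⊕ 71) ⊕ 78 = 90 ⊕ 78 = e8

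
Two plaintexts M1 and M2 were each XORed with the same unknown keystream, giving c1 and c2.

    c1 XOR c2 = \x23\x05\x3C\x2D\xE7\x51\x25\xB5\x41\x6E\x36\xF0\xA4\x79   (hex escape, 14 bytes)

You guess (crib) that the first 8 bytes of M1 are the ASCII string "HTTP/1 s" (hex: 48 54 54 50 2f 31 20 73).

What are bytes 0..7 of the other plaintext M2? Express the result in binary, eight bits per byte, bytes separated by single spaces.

Since c1 ⊕ c2 = M1 ⊕ M2, XORing with the guessed M1 bytes yields the corresponding M2 bytes: M2 = (c1 ⊕ c2) ⊕ M1.
23 ⊕ 48 = 6b
05 ⊕ 54 = 51
3c ⊕ 54 = 68
2d ⊕ 50 = 7d
e7 ⊕ 2f = c8
51 ⊕ 31 = 60
25 ⊕ 20 = 05
b5 ⊕ 73 = c6

01101011 01010001 01101000 01111101 11001000 01100000 00000101 11000110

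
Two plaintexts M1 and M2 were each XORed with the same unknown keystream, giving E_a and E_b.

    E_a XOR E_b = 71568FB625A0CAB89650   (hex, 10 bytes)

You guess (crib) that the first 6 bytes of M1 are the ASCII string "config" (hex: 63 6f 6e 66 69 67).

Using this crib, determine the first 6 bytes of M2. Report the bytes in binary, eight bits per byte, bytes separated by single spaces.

00010010 00111001 11100001 11010000 01001100 11000111

Since E_a ⊕ E_b = M1 ⊕ M2, XORing with the guessed M1 bytes yields the corresponding M2 bytes: M2 = (E_a ⊕ E_b) ⊕ M1.
byte 0: 113 xor  99 =  18
byte 1:  86 xor 111 =  57
byte 2: 143 xor 110 = 225
byte 3: 182 xor 102 = 208
byte 4:  37 xor 105 =  76
byte 5: 160 xor 103 = 199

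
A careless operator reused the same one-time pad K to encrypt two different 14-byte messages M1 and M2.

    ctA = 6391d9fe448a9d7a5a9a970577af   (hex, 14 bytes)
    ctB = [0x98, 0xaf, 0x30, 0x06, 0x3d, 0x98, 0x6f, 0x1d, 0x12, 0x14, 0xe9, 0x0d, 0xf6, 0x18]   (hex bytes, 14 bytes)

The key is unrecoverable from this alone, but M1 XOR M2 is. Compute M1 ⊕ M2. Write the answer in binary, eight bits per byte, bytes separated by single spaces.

11111011 00111110 11101001 11111000 01111001 00010010 11110010 01100111 01001000 10001110 01111110 00001000 10000001 10110111

ctA ⊕ ctB = (M1 ⊕ K) ⊕ (M2 ⊕ K) = M1 ⊕ M2 — the shared key cancels under XOR.
01100011 XOR 10011000 = 11111011
10010001 XOR 10101111 = 00111110
11011001 XOR 00110000 = 11101001
11111110 XOR 00000110 = 11111000
01000100 XOR 00111101 = 01111001
10001010 XOR 10011000 = 00010010
10011101 XOR 01101111 = 11110010
01111010 XOR 00011101 = 01100111
01011010 XOR 00010010 = 01001000
10011010 XOR 00010100 = 10001110
10010111 XOR 11101001 = 01111110
00000101 XOR 00001101 = 00001000
01110111 XOR 11110110 = 10000001
10101111 XOR 00011000 = 10110111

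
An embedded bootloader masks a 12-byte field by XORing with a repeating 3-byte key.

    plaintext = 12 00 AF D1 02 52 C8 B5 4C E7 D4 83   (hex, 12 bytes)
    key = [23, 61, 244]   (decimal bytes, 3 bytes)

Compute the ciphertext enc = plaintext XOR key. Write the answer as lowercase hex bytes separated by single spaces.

The 3-byte key repeats, so the effective keystream is 17 3d f4 17 3d f4 17 3d f4 17 3d f4.
byte 0: 12 XOR 17 = 05
byte 1: 00 XOR 3d = 3d
byte 2: af XOR f4 = 5b
byte 3: d1 XOR 17 = c6
byte 4: 02 XOR 3d = 3f
byte 5: 52 XOR f4 = a6
byte 6: c8 XOR 17 = df
byte 7: b5 XOR 3d = 88
byte 8: 4c XOR f4 = b8
byte 9: e7 XOR 17 = f0
byte 10: d4 XOR 3d = e9
byte 11: 83 XOR f4 = 77

05 3d 5b c6 3f a6 df 88 b8 f0 e9 77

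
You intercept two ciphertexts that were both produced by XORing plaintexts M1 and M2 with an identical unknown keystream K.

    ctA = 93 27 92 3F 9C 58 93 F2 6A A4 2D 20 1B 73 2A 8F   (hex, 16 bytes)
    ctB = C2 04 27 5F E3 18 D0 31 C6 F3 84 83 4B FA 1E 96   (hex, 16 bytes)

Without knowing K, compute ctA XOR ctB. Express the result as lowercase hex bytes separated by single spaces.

51 23 b5 60 7f 40 43 c3 ac 57 a9 a3 50 89 34 19

ctA ⊕ ctB = (M1 ⊕ K) ⊕ (M2 ⊕ K) = M1 ⊕ M2 — the shared key cancels under XOR.
93 ^ c2 = 51
27 ^ 04 = 23
92 ^ 27 = b5
3f ^ 5f = 60
9c ^ e3 = 7f
58 ^ 18 = 40
93 ^ d0 = 43
f2 ^ 31 = c3
6a ^ c6 = ac
a4 ^ f3 = 57
2d ^ 84 = a9
20 ^ 83 = a3
1b ^ 4b = 50
73 ^ fa = 89
2a ^ 1e = 34
8f ^ 96 = 19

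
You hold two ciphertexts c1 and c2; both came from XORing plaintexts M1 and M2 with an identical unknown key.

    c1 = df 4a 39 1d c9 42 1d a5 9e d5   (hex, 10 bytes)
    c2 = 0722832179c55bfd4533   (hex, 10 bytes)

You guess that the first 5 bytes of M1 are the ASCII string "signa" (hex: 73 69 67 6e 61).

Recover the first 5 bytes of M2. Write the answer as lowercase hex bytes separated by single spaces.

First, c1 ⊕ c2 = (M1 ⊕ K) ⊕ (M2 ⊕ K) = M1 ⊕ M2, so the key drops out. Then M2 = (M1 ⊕ M2) ⊕ M1 over the first 5 bytes.
byte 0: (df XOR 07) XOR 73 = d8 XOR 73 = ab
byte 1: (4a XOR 22) XOR 69 = 68 XOR 69 = 01
byte 2: (39 XOR 83) XOR 67 = ba XOR 67 = dd
byte 3: (1d XOR 21) XOR 6e = 3c XOR 6e = 52
byte 4: (c9 XOR 79) XOR 61 = b0 XOR 61 = d1

ab 01 dd 52 d1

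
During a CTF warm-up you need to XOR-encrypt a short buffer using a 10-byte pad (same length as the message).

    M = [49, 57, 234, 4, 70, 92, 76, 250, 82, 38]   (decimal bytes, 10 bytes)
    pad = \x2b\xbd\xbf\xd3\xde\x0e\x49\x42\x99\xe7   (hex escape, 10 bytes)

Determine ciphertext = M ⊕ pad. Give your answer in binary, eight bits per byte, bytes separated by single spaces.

XOR is its own inverse, so applying the key byte-wise gives the result directly.
 49 ⊕  43 =  26
 57 ⊕ 189 = 132
234 ⊕ 191 =  85
  4 ⊕ 211 = 215
 70 ⊕ 222 = 152
 92 ⊕  14 =  82
 76 ⊕  73 =   5
250 ⊕  66 = 184
 82 ⊕ 153 = 203
 38 ⊕ 231 = 193

00011010 10000100 01010101 11010111 10011000 01010010 00000101 10111000 11001011 11000001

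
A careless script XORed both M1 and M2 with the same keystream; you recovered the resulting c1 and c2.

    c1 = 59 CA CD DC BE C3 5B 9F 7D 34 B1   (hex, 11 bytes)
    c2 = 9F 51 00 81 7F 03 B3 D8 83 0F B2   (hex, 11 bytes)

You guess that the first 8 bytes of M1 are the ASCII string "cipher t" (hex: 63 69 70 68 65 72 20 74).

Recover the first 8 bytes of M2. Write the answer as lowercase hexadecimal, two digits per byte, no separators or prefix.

a5f2bd35a4b2c833

First, c1 ⊕ c2 = (M1 ⊕ K) ⊕ (M2 ⊕ K) = M1 ⊕ M2, so the key drops out. Then M2 = (M1 ⊕ M2) ⊕ M1 over the first 8 bytes.
byte 0: (59 xor 9f) xor 63 = c6 xor 63 = a5
byte 1: (ca xor 51) xor 69 = 9b xor 69 = f2
byte 2: (cd xor 00) xor 70 = cd xor 70 = bd
byte 3: (dc xor 81) xor 68 = 5d xor 68 = 35
byte 4: (be xor 7f) xor 65 = c1 xor 65 = a4
byte 5: (c3 xor 03) xor 72 = c0 xor 72 = b2
byte 6: (5b xor b3) xor 20 = e8 xor 20 = c8
byte 7: (9f xor d8) xor 74 = 47 xor 74 = 33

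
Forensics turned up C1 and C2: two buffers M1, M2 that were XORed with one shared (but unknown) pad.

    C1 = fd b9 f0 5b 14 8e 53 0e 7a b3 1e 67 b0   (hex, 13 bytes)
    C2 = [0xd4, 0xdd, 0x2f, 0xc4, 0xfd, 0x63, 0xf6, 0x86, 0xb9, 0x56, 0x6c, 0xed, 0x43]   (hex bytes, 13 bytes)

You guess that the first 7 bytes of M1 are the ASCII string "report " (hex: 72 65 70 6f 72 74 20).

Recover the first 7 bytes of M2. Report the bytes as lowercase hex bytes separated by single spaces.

First, C1 ⊕ C2 = (M1 ⊕ K) ⊕ (M2 ⊕ K) = M1 ⊕ M2, so the key drops out. Then M2 = (M1 ⊕ M2) ⊕ M1 over the first 7 bytes.
byte 0: (fd ⊕ d4) ⊕ 72 = 29 ⊕ 72 = 5b
byte 1: (b9 ⊕ dd) ⊕ 65 = 64 ⊕ 65 = 01
byte 2: (f0 ⊕ 2f) ⊕ 70 = df ⊕ 70 = af
byte 3: (5b ⊕ c4) ⊕ 6f = 9f ⊕ 6f = f0
byte 4: (14 ⊕ fd) ⊕ 72 = e9 ⊕ 72 = 9b
byte 5: (8e ⊕ 63) ⊕ 74 = ed ⊕ 74 = 99
byte 6: (53 ⊕ f6) ⊕ 20 = a5 ⊕ 20 = 85

5b 01 af f0 9b 99 85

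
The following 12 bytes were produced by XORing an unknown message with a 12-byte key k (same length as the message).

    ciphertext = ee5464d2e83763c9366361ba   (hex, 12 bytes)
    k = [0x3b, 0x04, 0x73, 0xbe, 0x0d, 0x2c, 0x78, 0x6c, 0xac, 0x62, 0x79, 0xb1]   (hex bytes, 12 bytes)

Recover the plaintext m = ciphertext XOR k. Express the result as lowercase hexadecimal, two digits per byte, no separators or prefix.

XOR is its own inverse, so applying the key byte-wise gives the result directly.
byte 0: 11101110 XOR 00111011 = 11010101
byte 1: 01010100 XOR 00000100 = 01010000
byte 2: 01100100 XOR 01110011 = 00010111
byte 3: 11010010 XOR 10111110 = 01101100
byte 4: 11101000 XOR 00001101 = 11100101
byte 5: 00110111 XOR 00101100 = 00011011
byte 6: 01100011 XOR 01111000 = 00011011
byte 7: 11001001 XOR 01101100 = 10100101
byte 8: 00110110 XOR 10101100 = 10011010
byte 9: 01100011 XOR 01100010 = 00000001
byte 10: 01100001 XOR 01111001 = 00011000
byte 11: 10111010 XOR 10110001 = 00001011

d550176ce51b1ba59a01180b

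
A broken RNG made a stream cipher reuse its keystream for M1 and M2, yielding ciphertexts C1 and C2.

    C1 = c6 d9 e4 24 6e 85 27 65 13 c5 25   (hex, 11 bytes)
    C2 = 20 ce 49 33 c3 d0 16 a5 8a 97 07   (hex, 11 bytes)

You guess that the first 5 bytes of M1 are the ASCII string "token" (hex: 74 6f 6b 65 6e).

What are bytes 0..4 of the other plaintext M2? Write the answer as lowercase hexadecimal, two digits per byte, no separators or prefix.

First, C1 ⊕ C2 = (M1 ⊕ K) ⊕ (M2 ⊕ K) = M1 ⊕ M2, so the key drops out. Then M2 = (M1 ⊕ M2) ⊕ M1 over the first 5 bytes.
byte 0: (c6 xor 20) xor 74 = e6 xor 74 = 92
byte 1: (d9 xor ce) xor 6f = 17 xor 6f = 78
byte 2: (e4 xor 49) xor 6b = ad xor 6b = c6
byte 3: (24 xor 33) xor 65 = 17 xor 65 = 72
byte 4: (6e xor c3) xor 6e = ad xor 6e = c3

9278c672c3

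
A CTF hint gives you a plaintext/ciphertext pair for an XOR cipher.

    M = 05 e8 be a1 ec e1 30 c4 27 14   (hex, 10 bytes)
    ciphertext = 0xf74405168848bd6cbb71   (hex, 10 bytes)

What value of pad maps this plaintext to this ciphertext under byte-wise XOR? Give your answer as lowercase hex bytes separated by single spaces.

f2 ac bb b7 64 a9 8d a8 9c 65

Since ciphertext = M ⊕ pad, XORing both sides with M gives pad = M ⊕ ciphertext.
byte 0: 05 xor f7 = f2
byte 1: e8 xor 44 = ac
byte 2: be xor 05 = bb
byte 3: a1 xor 16 = b7
byte 4: ec xor 88 = 64
byte 5: e1 xor 48 = a9
byte 6: 30 xor bd = 8d
byte 7: c4 xor 6c = a8
byte 8: 27 xor bb = 9c
byte 9: 14 xor 71 = 65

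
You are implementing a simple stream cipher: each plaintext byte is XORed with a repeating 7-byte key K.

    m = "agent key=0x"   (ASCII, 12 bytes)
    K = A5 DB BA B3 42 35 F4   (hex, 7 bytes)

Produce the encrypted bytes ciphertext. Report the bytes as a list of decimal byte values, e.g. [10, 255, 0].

[196, 188, 223, 221, 54, 21, 159, 192, 162, 135, 131, 58]

The 7-byte key repeats, so the effective keystream is a5 db ba b3 42 35 f4 a5 db ba b3 42.
byte 0: 61 XOR a5 = c4
byte 1: 67 XOR db = bc
byte 2: 65 XOR ba = df
byte 3: 6e XOR b3 = dd
byte 4: 74 XOR 42 = 36
byte 5: 20 XOR 35 = 15
byte 6: 6b XOR f4 = 9f
byte 7: 65 XOR a5 = c0
byte 8: 79 XOR db = a2
byte 9: 3d XOR ba = 87
byte 10: 30 XOR b3 = 83
byte 11: 78 XOR 42 = 3a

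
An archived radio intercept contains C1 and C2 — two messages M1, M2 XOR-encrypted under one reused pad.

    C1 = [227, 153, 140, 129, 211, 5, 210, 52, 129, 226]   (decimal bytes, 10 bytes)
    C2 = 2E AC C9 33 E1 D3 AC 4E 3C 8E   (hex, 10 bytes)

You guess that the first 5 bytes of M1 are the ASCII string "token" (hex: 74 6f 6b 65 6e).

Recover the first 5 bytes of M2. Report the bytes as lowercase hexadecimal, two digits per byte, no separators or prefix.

First, C1 ⊕ C2 = (M1 ⊕ K) ⊕ (M2 ⊕ K) = M1 ⊕ M2, so the key drops out. Then M2 = (M1 ⊕ M2) ⊕ M1 over the first 5 bytes.
byte 0: (e3 XOR 2e) XOR 74 = cd XOR 74 = b9
byte 1: (99 XOR ac) XOR 6f = 35 XOR 6f = 5a
byte 2: (8c XOR c9) XOR 6b = 45 XOR 6b = 2e
byte 3: (81 XOR 33) XOR 65 = b2 XOR 65 = d7
byte 4: (d3 XOR e1) XOR 6e = 32 XOR 6e = 5c

b95a2ed75c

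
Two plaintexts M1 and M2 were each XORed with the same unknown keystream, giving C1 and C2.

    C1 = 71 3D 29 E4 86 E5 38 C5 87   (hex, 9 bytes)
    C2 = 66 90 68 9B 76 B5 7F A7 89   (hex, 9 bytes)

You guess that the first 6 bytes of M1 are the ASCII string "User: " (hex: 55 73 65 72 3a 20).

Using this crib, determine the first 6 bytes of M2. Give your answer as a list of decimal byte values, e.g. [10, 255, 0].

[66, 222, 36, 13, 202, 112]

First, C1 ⊕ C2 = (M1 ⊕ K) ⊕ (M2 ⊕ K) = M1 ⊕ M2, so the key drops out. Then M2 = (M1 ⊕ M2) ⊕ M1 over the first 6 bytes.
byte 0: (71 ⊕ 66) ⊕ 55 = 17 ⊕ 55 = 42
byte 1: (3d ⊕ 90) ⊕ 73 = ad ⊕ 73 = de
byte 2: (29 ⊕ 68) ⊕ 65 = 41 ⊕ 65 = 24
byte 3: (e4 ⊕ 9b) ⊕ 72 = 7f ⊕ 72 = 0d
byte 4: (86 ⊕ 76) ⊕ 3a = f0 ⊕ 3a = ca
byte 5: (e5 ⊕ b5) ⊕ 20 = 50 ⊕ 20 = 70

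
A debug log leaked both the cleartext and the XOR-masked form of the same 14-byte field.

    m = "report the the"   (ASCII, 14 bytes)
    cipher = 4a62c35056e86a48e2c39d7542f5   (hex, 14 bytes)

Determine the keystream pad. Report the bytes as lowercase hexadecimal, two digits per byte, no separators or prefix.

3807b33f249c4a3c8aa6bd012a90

Since cipher = m ⊕ pad, XORing both sides with m gives pad = m ⊕ cipher.
01110010 ^ 01001010 = 00111000
01100101 ^ 01100010 = 00000111
01110000 ^ 11000011 = 10110011
01101111 ^ 01010000 = 00111111
01110010 ^ 01010110 = 00100100
01110100 ^ 11101000 = 10011100
00100000 ^ 01101010 = 01001010
01110100 ^ 01001000 = 00111100
01101000 ^ 11100010 = 10001010
01100101 ^ 11000011 = 10100110
00100000 ^ 10011101 = 10111101
01110100 ^ 01110101 = 00000001
01101000 ^ 01000010 = 00101010
01100101 ^ 11110101 = 10010000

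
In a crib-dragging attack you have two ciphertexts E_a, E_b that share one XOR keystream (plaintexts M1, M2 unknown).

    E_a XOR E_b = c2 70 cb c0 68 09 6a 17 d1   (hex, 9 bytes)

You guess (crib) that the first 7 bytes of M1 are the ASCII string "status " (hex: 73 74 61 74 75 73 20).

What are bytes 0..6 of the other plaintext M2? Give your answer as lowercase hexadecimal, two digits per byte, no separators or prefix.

b104aab41d7a4a

Since E_a ⊕ E_b = M1 ⊕ M2, XORing with the guessed M1 bytes yields the corresponding M2 bytes: M2 = (E_a ⊕ E_b) ⊕ M1.
byte 0: 11000010 ^ 01110011 = 10110001
byte 1: 01110000 ^ 01110100 = 00000100
byte 2: 11001011 ^ 01100001 = 10101010
byte 3: 11000000 ^ 01110100 = 10110100
byte 4: 01101000 ^ 01110101 = 00011101
byte 5: 00001001 ^ 01110011 = 01111010
byte 6: 01101010 ^ 00100000 = 01001010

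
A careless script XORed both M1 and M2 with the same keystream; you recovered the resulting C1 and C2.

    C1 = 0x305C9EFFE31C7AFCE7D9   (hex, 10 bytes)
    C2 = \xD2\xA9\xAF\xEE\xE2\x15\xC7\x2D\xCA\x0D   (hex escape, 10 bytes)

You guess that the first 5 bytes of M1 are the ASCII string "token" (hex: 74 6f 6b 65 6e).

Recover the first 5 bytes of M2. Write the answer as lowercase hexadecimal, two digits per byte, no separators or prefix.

First, C1 ⊕ C2 = (M1 ⊕ K) ⊕ (M2 ⊕ K) = M1 ⊕ M2, so the key drops out. Then M2 = (M1 ⊕ M2) ⊕ M1 over the first 5 bytes.
byte 0: (30 xor d2) xor 74 = e2 xor 74 = 96
byte 1: (5c xor a9) xor 6f = f5 xor 6f = 9a
byte 2: (9e xor af) xor 6b = 31 xor 6b = 5a
byte 3: (ff xor ee) xor 65 = 11 xor 65 = 74
byte 4: (e3 xor e2) xor 6e = 01 xor 6e = 6f

969a5a746f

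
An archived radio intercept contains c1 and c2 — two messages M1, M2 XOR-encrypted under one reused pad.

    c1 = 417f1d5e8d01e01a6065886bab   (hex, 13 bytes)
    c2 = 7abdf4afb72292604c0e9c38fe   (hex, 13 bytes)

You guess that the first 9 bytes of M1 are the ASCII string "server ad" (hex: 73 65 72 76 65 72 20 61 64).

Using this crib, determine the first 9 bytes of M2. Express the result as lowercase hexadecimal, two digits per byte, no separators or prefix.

48a79b875f51521b48

First, c1 ⊕ c2 = (M1 ⊕ K) ⊕ (M2 ⊕ K) = M1 ⊕ M2, so the key drops out. Then M2 = (M1 ⊕ M2) ⊕ M1 over the first 9 bytes.
byte 0: (41 xor 7a) xor 73 = 3b xor 73 = 48
byte 1: (7f xor bd) xor 65 = c2 xor 65 = a7
byte 2: (1d xor f4) xor 72 = e9 xor 72 = 9b
byte 3: (5e xor af) xor 76 = f1 xor 76 = 87
byte 4: (8d xor b7) xor 65 = 3a xor 65 = 5f
byte 5: (01 xor 22) xor 72 = 23 xor 72 = 51
byte 6: (e0 xor 92) xor 20 = 72 xor 20 = 52
byte 7: (1a xor 60) xor 61 = 7a xor 61 = 1b
byte 8: (60 xor 4c) xor 64 = 2c xor 64 = 48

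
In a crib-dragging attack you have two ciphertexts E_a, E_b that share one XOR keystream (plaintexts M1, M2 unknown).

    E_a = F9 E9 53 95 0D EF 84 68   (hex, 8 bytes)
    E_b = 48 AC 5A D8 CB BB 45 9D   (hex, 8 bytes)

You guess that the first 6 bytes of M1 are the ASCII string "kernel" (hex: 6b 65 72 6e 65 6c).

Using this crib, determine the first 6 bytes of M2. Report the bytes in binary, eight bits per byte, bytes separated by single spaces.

First, E_a ⊕ E_b = (M1 ⊕ K) ⊕ (M2 ⊕ K) = M1 ⊕ M2, so the key drops out. Then M2 = (M1 ⊕ M2) ⊕ M1 over the first 6 bytes.
byte 0: (f9 ⊕ 48) ⊕ 6b = b1 ⊕ 6b = da
byte 1: (e9 ⊕ ac) ⊕ 65 = 45 ⊕ 65 = 20
byte 2: (53 ⊕ 5a) ⊕ 72 = 09 ⊕ 72 = 7b
byte 3: (95 ⊕ d8) ⊕ 6e = 4d ⊕ 6e = 23
byte 4: (0d ⊕ cb) ⊕ 65 = c6 ⊕ 65 = a3
byte 5: (ef ⊕ bb) ⊕ 6c = 54 ⊕ 6c = 38

11011010 00100000 01111011 00100011 10100011 00111000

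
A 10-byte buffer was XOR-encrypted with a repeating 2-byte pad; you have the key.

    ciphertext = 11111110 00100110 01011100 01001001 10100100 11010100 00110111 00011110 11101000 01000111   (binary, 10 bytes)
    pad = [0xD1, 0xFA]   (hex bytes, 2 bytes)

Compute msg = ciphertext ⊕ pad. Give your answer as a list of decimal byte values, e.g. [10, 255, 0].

The 2-byte key repeats, so the effective keystream is d1 fa d1 fa d1 fa d1 fa d1 fa.
byte 0: 254 XOR 209 =  47
byte 1:  38 XOR 250 = 220
byte 2:  92 XOR 209 = 141
byte 3:  73 XOR 250 = 179
byte 4: 164 XOR 209 = 117
byte 5: 212 XOR 250 =  46
byte 6:  55 XOR 209 = 230
byte 7:  30 XOR 250 = 228
byte 8: 232 XOR 209 =  57
byte 9:  71 XOR 250 = 189

[47, 220, 141, 179, 117, 46, 230, 228, 57, 189]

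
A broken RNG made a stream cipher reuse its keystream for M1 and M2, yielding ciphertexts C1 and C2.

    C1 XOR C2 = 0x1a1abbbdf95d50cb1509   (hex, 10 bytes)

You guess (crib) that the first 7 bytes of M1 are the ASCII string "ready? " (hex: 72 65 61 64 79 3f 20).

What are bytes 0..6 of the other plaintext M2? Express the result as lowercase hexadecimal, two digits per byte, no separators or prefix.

687fdad9806270

Since C1 ⊕ C2 = M1 ⊕ M2, XORing with the guessed M1 bytes yields the corresponding M2 bytes: M2 = (C1 ⊕ C2) ⊕ M1.
1a ⊕ 72 = 68
1a ⊕ 65 = 7f
bb ⊕ 61 = da
bd ⊕ 64 = d9
f9 ⊕ 79 = 80
5d ⊕ 3f = 62
50 ⊕ 20 = 70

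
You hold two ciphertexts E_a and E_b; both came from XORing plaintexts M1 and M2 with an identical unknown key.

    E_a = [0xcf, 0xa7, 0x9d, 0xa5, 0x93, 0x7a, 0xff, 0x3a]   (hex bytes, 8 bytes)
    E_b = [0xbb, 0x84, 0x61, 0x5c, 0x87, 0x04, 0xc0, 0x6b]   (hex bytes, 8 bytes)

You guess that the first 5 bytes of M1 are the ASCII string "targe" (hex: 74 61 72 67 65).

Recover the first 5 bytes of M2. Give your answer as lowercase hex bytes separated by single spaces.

First, E_a ⊕ E_b = (M1 ⊕ K) ⊕ (M2 ⊕ K) = M1 ⊕ M2, so the key drops out. Then M2 = (M1 ⊕ M2) ⊕ M1 over the first 5 bytes.
byte 0: (cf ^ bb) ^ 74 = 74 ^ 74 = 00
byte 1: (a7 ^ 84) ^ 61 = 23 ^ 61 = 42
byte 2: (9d ^ 61) ^ 72 = fc ^ 72 = 8e
byte 3: (a5 ^ 5c) ^ 67 = f9 ^ 67 = 9e
byte 4: (93 ^ 87) ^ 65 = 14 ^ 65 = 71

00 42 8e 9e 71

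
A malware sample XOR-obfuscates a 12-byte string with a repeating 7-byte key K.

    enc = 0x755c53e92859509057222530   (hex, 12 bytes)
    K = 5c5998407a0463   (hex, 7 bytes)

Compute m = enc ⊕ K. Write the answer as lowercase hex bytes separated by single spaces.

The 7-byte key repeats, so the effective keystream is 5c 59 98 40 7a 04 63 5c 59 98 40 7a.
byte 0: 75 ⊕ 5c = 29
byte 1: 5c ⊕ 59 = 05
byte 2: 53 ⊕ 98 = cb
byte 3: e9 ⊕ 40 = a9
byte 4: 28 ⊕ 7a = 52
byte 5: 59 ⊕ 04 = 5d
byte 6: 50 ⊕ 63 = 33
byte 7: 90 ⊕ 5c = cc
byte 8: 57 ⊕ 59 = 0e
byte 9: 22 ⊕ 98 = ba
byte 10: 25 ⊕ 40 = 65
byte 11: 30 ⊕ 7a = 4a

29 05 cb a9 52 5d 33 cc 0e ba 65 4a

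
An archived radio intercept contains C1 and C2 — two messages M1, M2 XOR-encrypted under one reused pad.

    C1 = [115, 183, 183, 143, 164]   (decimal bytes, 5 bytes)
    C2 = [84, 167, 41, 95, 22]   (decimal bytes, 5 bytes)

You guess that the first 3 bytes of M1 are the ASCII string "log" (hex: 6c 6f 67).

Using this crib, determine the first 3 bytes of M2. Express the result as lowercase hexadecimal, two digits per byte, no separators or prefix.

4b7ff9

First, C1 ⊕ C2 = (M1 ⊕ K) ⊕ (M2 ⊕ K) = M1 ⊕ M2, so the key drops out. Then M2 = (M1 ⊕ M2) ⊕ M1 over the first 3 bytes.
byte 0: (73 ⊕ 54) ⊕ 6c = 27 ⊕ 6c = 4b
byte 1: (b7 ⊕ a7) ⊕ 6f = 10 ⊕ 6f = 7f
byte 2: (b7 ⊕ 29) ⊕ 67 = 9e ⊕ 67 = f9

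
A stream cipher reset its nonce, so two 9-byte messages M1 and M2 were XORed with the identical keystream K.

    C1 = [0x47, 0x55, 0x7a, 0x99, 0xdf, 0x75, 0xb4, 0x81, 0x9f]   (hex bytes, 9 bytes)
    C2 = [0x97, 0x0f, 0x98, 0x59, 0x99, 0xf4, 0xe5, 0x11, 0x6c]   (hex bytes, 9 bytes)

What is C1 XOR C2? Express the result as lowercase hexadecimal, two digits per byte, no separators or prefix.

C1 ⊕ C2 = (M1 ⊕ K) ⊕ (M2 ⊕ K) = M1 ⊕ M2 — the shared key cancels under XOR.
byte 0: 01000111 ⊕ 10010111 = 11010000
byte 1: 01010101 ⊕ 00001111 = 01011010
byte 2: 01111010 ⊕ 10011000 = 11100010
byte 3: 10011001 ⊕ 01011001 = 11000000
byte 4: 11011111 ⊕ 10011001 = 01000110
byte 5: 01110101 ⊕ 11110100 = 10000001
byte 6: 10110100 ⊕ 11100101 = 01010001
byte 7: 10000001 ⊕ 00010001 = 10010000
byte 8: 10011111 ⊕ 01101100 = 11110011

d05ae2c046815190f3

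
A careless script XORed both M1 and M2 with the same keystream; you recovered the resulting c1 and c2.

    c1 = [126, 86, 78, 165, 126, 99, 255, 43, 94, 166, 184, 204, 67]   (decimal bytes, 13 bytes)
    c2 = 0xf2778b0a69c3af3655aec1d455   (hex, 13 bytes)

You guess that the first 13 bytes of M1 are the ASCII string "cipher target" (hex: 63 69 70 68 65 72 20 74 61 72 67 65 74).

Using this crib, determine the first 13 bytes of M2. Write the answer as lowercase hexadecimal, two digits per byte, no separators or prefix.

ef48b5c772d270696a7a1e7d62

First, c1 ⊕ c2 = (M1 ⊕ K) ⊕ (M2 ⊕ K) = M1 ⊕ M2, so the key drops out. Then M2 = (M1 ⊕ M2) ⊕ M1 over the first 13 bytes.
byte 0: (7e ⊕ f2) ⊕ 63 = 8c ⊕ 63 = ef
byte 1: (56 ⊕ 77) ⊕ 69 = 21 ⊕ 69 = 48
byte 2: (4e ⊕ 8b) ⊕ 70 = c5 ⊕ 70 = b5
byte 3: (a5 ⊕ 0a) ⊕ 68 = af ⊕ 68 = c7
byte 4: (7e ⊕ 69) ⊕ 65 = 17 ⊕ 65 = 72
byte 5: (63 ⊕ c3) ⊕ 72 = a0 ⊕ 72 = d2
byte 6: (ff ⊕ af) ⊕ 20 = 50 ⊕ 20 = 70
byte 7: (2b ⊕ 36) ⊕ 74 = 1d ⊕ 74 = 69
byte 8: (5e ⊕ 55) ⊕ 61 = 0b ⊕ 61 = 6a
byte 9: (a6 ⊕ ae) ⊕ 72 = 08 ⊕ 72 = 7a
byte 10: (b8 ⊕ c1) ⊕ 67 = 79 ⊕ 67 = 1e
byte 11: (cc ⊕ d4) ⊕ 65 = 18 ⊕ 65 = 7d
byte 12: (43 ⊕ 55) ⊕ 74 = 16 ⊕ 74 = 62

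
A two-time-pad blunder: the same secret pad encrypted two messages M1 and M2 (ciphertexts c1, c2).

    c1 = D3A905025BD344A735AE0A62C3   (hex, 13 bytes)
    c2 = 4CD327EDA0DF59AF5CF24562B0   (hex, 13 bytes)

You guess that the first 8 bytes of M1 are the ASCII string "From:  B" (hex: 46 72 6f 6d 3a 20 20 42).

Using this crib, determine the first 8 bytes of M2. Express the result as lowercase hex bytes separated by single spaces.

First, c1 ⊕ c2 = (M1 ⊕ K) ⊕ (M2 ⊕ K) = M1 ⊕ M2, so the key drops out. Then M2 = (M1 ⊕ M2) ⊕ M1 over the first 8 bytes.
byte 0: (d3 XOR 4c) XOR 46 = 9f XOR 46 = d9
byte 1: (a9 XOR d3) XOR 72 = 7a XOR 72 = 08
byte 2: (05 XOR 27) XOR 6f = 22 XOR 6f = 4d
byte 3: (02 XOR ed) XOR 6d = ef XOR 6d = 82
byte 4: (5b XOR a0) XOR 3a = fb XOR 3a = c1
byte 5: (d3 XOR df) XOR 20 = 0c XOR 20 = 2c
byte 6: (44 XOR 59) XOR 20 = 1d XOR 20 = 3d
byte 7: (a7 XOR af) XOR 42 = 08 XOR 42 = 4a

d9 08 4d 82 c1 2c 3d 4a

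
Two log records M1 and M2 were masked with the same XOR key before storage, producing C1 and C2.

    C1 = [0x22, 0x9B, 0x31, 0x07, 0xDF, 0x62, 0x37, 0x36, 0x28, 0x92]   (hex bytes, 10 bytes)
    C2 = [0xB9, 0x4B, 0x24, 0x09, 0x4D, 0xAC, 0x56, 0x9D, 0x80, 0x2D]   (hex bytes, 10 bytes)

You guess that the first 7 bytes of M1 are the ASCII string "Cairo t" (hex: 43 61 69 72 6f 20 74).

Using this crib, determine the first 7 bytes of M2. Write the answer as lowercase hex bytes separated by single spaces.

First, C1 ⊕ C2 = (M1 ⊕ K) ⊕ (M2 ⊕ K) = M1 ⊕ M2, so the key drops out. Then M2 = (M1 ⊕ M2) ⊕ M1 over the first 7 bytes.
byte 0: (22 XOR b9) XOR 43 = 9b XOR 43 = d8
byte 1: (9b XOR 4b) XOR 61 = d0 XOR 61 = b1
byte 2: (31 XOR 24) XOR 69 = 15 XOR 69 = 7c
byte 3: (07 XOR 09) XOR 72 = 0e XOR 72 = 7c
byte 4: (df XOR 4d) XOR 6f = 92 XOR 6f = fd
byte 5: (62 XOR ac) XOR 20 = ce XOR 20 = ee
byte 6: (37 XOR 56) XOR 74 = 61 XOR 74 = 15

d8 b1 7c 7c fd ee 15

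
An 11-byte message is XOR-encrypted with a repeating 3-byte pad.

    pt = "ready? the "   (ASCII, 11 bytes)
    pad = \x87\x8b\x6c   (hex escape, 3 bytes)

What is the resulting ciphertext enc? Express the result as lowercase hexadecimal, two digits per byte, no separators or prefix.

f5ee0de3f253a7ff04e2ab

The 3-byte key repeats, so the effective keystream is 87 8b 6c 87 8b 6c 87 8b 6c 87 8b.
byte 0: 114 xor 135 = 245
byte 1: 101 xor 139 = 238
byte 2:  97 xor 108 =  13
byte 3: 100 xor 135 = 227
byte 4: 121 xor 139 = 242
byte 5:  63 xor 108 =  83
byte 6:  32 xor 135 = 167
byte 7: 116 xor 139 = 255
byte 8: 104 xor 108 =   4
byte 9: 101 xor 135 = 226
byte 10:  32 xor 139 = 171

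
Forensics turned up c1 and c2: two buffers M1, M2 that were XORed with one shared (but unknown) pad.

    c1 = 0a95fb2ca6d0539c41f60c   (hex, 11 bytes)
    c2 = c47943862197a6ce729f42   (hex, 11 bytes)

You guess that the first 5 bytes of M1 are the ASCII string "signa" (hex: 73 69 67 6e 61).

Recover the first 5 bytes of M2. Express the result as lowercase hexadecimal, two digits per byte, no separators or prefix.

First, c1 ⊕ c2 = (M1 ⊕ K) ⊕ (M2 ⊕ K) = M1 ⊕ M2, so the key drops out. Then M2 = (M1 ⊕ M2) ⊕ M1 over the first 5 bytes.
byte 0: (0a xor c4) xor 73 = ce xor 73 = bd
byte 1: (95 xor 79) xor 69 = ec xor 69 = 85
byte 2: (fb xor 43) xor 67 = b8 xor 67 = df
byte 3: (2c xor 86) xor 6e = aa xor 6e = c4
byte 4: (a6 xor 21) xor 61 = 87 xor 61 = e6

bd85dfc4e6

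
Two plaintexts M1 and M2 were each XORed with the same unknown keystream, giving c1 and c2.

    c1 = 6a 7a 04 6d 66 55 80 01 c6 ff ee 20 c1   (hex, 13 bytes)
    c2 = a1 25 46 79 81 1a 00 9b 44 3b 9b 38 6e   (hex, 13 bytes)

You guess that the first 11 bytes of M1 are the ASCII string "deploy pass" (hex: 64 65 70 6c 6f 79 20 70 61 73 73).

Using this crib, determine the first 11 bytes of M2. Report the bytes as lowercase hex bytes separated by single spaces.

First, c1 ⊕ c2 = (M1 ⊕ K) ⊕ (M2 ⊕ K) = M1 ⊕ M2, so the key drops out. Then M2 = (M1 ⊕ M2) ⊕ M1 over the first 11 bytes.
byte 0: (6a ⊕ a1) ⊕ 64 = cb ⊕ 64 = af
byte 1: (7a ⊕ 25) ⊕ 65 = 5f ⊕ 65 = 3a
byte 2: (04 ⊕ 46) ⊕ 70 = 42 ⊕ 70 = 32
byte 3: (6d ⊕ 79) ⊕ 6c = 14 ⊕ 6c = 78
byte 4: (66 ⊕ 81) ⊕ 6f = e7 ⊕ 6f = 88
byte 5: (55 ⊕ 1a) ⊕ 79 = 4f ⊕ 79 = 36
byte 6: (80 ⊕ 00) ⊕ 20 = 80 ⊕ 20 = a0
byte 7: (01 ⊕ 9b) ⊕ 70 = 9a ⊕ 70 = ea
byte 8: (c6 ⊕ 44) ⊕ 61 = 82 ⊕ 61 = e3
byte 9: (ff ⊕ 3b) ⊕ 73 = c4 ⊕ 73 = b7
byte 10: (ee ⊕ 9b) ⊕ 73 = 75 ⊕ 73 = 06

af 3a 32 78 88 36 a0 ea e3 b7 06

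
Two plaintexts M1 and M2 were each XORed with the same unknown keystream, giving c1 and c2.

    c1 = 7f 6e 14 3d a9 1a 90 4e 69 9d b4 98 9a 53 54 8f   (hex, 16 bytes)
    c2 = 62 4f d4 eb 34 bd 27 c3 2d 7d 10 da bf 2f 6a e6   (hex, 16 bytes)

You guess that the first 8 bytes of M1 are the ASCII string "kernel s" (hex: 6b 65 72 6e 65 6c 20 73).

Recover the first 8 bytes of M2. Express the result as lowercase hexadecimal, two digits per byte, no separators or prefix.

First, c1 ⊕ c2 = (M1 ⊕ K) ⊕ (M2 ⊕ K) = M1 ⊕ M2, so the key drops out. Then M2 = (M1 ⊕ M2) ⊕ M1 over the first 8 bytes.
byte 0: (7f ^ 62) ^ 6b = 1d ^ 6b = 76
byte 1: (6e ^ 4f) ^ 65 = 21 ^ 65 = 44
byte 2: (14 ^ d4) ^ 72 = c0 ^ 72 = b2
byte 3: (3d ^ eb) ^ 6e = d6 ^ 6e = b8
byte 4: (a9 ^ 34) ^ 65 = 9d ^ 65 = f8
byte 5: (1a ^ bd) ^ 6c = a7 ^ 6c = cb
byte 6: (90 ^ 27) ^ 20 = b7 ^ 20 = 97
byte 7: (4e ^ c3) ^ 73 = 8d ^ 73 = fe

7644b2b8f8cb97fe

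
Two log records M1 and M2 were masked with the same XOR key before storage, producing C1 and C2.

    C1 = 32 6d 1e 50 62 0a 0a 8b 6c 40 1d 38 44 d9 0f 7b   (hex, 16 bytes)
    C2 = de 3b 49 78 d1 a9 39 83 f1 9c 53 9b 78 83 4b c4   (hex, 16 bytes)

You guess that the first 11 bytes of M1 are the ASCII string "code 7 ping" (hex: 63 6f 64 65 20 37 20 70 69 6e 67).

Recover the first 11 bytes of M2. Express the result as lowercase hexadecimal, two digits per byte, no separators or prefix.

First, C1 ⊕ C2 = (M1 ⊕ K) ⊕ (M2 ⊕ K) = M1 ⊕ M2, so the key drops out. Then M2 = (M1 ⊕ M2) ⊕ M1 over the first 11 bytes.
byte 0: (32 xor de) xor 63 = ec xor 63 = 8f
byte 1: (6d xor 3b) xor 6f = 56 xor 6f = 39
byte 2: (1e xor 49) xor 64 = 57 xor 64 = 33
byte 3: (50 xor 78) xor 65 = 28 xor 65 = 4d
byte 4: (62 xor d1) xor 20 = b3 xor 20 = 93
byte 5: (0a xor a9) xor 37 = a3 xor 37 = 94
byte 6: (0a xor 39) xor 20 = 33 xor 20 = 13
byte 7: (8b xor 83) xor 70 = 08 xor 70 = 78
byte 8: (6c xor f1) xor 69 = 9d xor 69 = f4
byte 9: (40 xor 9c) xor 6e = dc xor 6e = b2
byte 10: (1d xor 53) xor 67 = 4e xor 67 = 29

8f39334d93941378f4b229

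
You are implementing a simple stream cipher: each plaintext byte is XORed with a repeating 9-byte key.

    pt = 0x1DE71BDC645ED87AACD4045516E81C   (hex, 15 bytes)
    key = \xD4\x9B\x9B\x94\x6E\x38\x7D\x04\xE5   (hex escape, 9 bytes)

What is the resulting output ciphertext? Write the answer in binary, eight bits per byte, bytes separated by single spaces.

11001001 01111100 10000000 01001000 00001010 01100110 10100101 01111110 01001001 00000000 10011111 11001110 10000010 10000110 00100100

The 9-byte key repeats, so the effective keystream is d4 9b 9b 94 6e 38 7d 04 e5 d4 9b 9b 94 6e 38.
byte 0: 00011101 XOR 11010100 = 11001001
byte 1: 11100111 XOR 10011011 = 01111100
byte 2: 00011011 XOR 10011011 = 10000000
byte 3: 11011100 XOR 10010100 = 01001000
byte 4: 01100100 XOR 01101110 = 00001010
byte 5: 01011110 XOR 00111000 = 01100110
byte 6: 11011000 XOR 01111101 = 10100101
byte 7: 01111010 XOR 00000100 = 01111110
byte 8: 10101100 XOR 11100101 = 01001001
byte 9: 11010100 XOR 11010100 = 00000000
byte 10: 00000100 XOR 10011011 = 10011111
byte 11: 01010101 XOR 10011011 = 11001110
byte 12: 00010110 XOR 10010100 = 10000010
byte 13: 11101000 XOR 01101110 = 10000110
byte 14: 00011100 XOR 00111000 = 00100100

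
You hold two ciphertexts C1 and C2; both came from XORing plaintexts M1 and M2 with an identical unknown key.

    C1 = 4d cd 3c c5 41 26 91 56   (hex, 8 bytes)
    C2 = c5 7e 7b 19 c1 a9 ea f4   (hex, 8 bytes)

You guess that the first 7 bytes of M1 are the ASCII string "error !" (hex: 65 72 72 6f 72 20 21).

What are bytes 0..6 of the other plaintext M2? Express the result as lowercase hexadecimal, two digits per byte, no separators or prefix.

First, C1 ⊕ C2 = (M1 ⊕ K) ⊕ (M2 ⊕ K) = M1 ⊕ M2, so the key drops out. Then M2 = (M1 ⊕ M2) ⊕ M1 over the first 7 bytes.
byte 0: (4d ^ c5) ^ 65 = 88 ^ 65 = ed
byte 1: (cd ^ 7e) ^ 72 = b3 ^ 72 = c1
byte 2: (3c ^ 7b) ^ 72 = 47 ^ 72 = 35
byte 3: (c5 ^ 19) ^ 6f = dc ^ 6f = b3
byte 4: (41 ^ c1) ^ 72 = 80 ^ 72 = f2
byte 5: (26 ^ a9) ^ 20 = 8f ^ 20 = af
byte 6: (91 ^ ea) ^ 21 = 7b ^ 21 = 5a

edc135b3f2af5a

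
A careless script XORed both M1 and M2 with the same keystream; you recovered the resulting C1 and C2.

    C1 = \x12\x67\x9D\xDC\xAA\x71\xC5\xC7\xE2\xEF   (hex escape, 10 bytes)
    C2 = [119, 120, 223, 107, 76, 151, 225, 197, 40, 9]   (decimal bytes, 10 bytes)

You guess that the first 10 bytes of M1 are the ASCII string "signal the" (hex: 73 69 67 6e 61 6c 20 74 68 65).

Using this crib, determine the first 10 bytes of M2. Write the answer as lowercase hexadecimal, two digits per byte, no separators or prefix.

167625d9878a0476a283

First, C1 ⊕ C2 = (M1 ⊕ K) ⊕ (M2 ⊕ K) = M1 ⊕ M2, so the key drops out. Then M2 = (M1 ⊕ M2) ⊕ M1 over the first 10 bytes.
byte 0: (12 XOR 77) XOR 73 = 65 XOR 73 = 16
byte 1: (67 XOR 78) XOR 69 = 1f XOR 69 = 76
byte 2: (9d XOR df) XOR 67 = 42 XOR 67 = 25
byte 3: (dc XOR 6b) XOR 6e = b7 XOR 6e = d9
byte 4: (aa XOR 4c) XOR 61 = e6 XOR 61 = 87
byte 5: (71 XOR 97) XOR 6c = e6 XOR 6c = 8a
byte 6: (c5 XOR e1) XOR 20 = 24 XOR 20 = 04
byte 7: (c7 XOR c5) XOR 74 = 02 XOR 74 = 76
byte 8: (e2 XOR 28) XOR 68 = ca XOR 68 = a2
byte 9: (ef XOR 09) XOR 65 = e6 XOR 65 = 83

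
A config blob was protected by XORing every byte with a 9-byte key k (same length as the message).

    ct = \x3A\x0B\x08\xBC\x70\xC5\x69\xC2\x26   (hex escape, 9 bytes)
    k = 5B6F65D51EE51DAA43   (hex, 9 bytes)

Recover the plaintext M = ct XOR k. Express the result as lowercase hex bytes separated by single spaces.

 58 ⊕  91 =  97
 11 ⊕ 111 = 100
  8 ⊕ 101 = 109
188 ⊕ 213 = 105
112 ⊕  30 = 110
197 ⊕ 229 =  32
105 ⊕  29 = 116
194 ⊕ 170 = 104
 38 ⊕  67 = 101

61 64 6d 69 6e 20 74 68 65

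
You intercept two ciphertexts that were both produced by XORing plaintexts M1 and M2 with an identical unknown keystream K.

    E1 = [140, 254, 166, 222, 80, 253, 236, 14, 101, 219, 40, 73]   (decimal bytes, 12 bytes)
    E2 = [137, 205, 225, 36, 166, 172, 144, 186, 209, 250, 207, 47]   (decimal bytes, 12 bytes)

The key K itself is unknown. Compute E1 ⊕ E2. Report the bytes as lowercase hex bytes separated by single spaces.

E1 ⊕ E2 = (M1 ⊕ K) ⊕ (M2 ⊕ K) = M1 ⊕ M2 — the shared key cancels under XOR.
8c XOR 89 = 05
fe XOR cd = 33
a6 XOR e1 = 47
de XOR 24 = fa
50 XOR a6 = f6
fd XOR ac = 51
ec XOR 90 = 7c
0e XOR ba = b4
65 XOR d1 = b4
db XOR fa = 21
28 XOR cf = e7
49 XOR 2f = 66

05 33 47 fa f6 51 7c b4 b4 21 e7 66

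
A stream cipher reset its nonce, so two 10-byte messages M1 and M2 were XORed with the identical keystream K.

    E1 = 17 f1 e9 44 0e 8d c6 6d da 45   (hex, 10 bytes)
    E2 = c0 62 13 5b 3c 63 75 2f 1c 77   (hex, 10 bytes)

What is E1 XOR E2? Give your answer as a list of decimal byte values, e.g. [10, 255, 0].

E1 ⊕ E2 = (M1 ⊕ K) ⊕ (M2 ⊕ K) = M1 ⊕ M2 — the shared key cancels under XOR.
17 ⊕ c0 = d7
f1 ⊕ 62 = 93
e9 ⊕ 13 = fa
44 ⊕ 5b = 1f
0e ⊕ 3c = 32
8d ⊕ 63 = ee
c6 ⊕ 75 = b3
6d ⊕ 2f = 42
da ⊕ 1c = c6
45 ⊕ 77 = 32

[215, 147, 250, 31, 50, 238, 179, 66, 198, 50]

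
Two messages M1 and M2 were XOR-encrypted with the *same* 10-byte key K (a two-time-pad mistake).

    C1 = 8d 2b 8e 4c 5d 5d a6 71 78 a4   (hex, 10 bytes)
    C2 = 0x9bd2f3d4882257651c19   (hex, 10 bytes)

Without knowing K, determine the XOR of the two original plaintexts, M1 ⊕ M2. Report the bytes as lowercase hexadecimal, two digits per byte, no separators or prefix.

16f97d98d57ff11464bd

C1 ⊕ C2 = (M1 ⊕ K) ⊕ (M2 ⊕ K) = M1 ⊕ M2 — the shared key cancels under XOR.
8d ^ 9b = 16
2b ^ d2 = f9
8e ^ f3 = 7d
4c ^ d4 = 98
5d ^ 88 = d5
5d ^ 22 = 7f
a6 ^ 57 = f1
71 ^ 65 = 14
78 ^ 1c = 64
a4 ^ 19 = bd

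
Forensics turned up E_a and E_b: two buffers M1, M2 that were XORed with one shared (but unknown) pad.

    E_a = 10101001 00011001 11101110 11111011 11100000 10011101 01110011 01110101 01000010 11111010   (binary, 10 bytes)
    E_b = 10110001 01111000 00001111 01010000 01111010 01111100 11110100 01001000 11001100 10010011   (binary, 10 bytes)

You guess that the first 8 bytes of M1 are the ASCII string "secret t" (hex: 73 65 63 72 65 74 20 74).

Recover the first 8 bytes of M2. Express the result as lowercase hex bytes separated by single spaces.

6b 04 82 d9 ff 95 a7 49

First, E_a ⊕ E_b = (M1 ⊕ K) ⊕ (M2 ⊕ K) = M1 ⊕ M2, so the key drops out. Then M2 = (M1 ⊕ M2) ⊕ M1 over the first 8 bytes.
byte 0: (a9 ^ b1) ^ 73 = 18 ^ 73 = 6b
byte 1: (19 ^ 78) ^ 65 = 61 ^ 65 = 04
byte 2: (ee ^ 0f) ^ 63 = e1 ^ 63 = 82
byte 3: (fb ^ 50) ^ 72 = ab ^ 72 = d9
byte 4: (e0 ^ 7a) ^ 65 = 9a ^ 65 = ff
byte 5: (9d ^ 7c) ^ 74 = e1 ^ 74 = 95
byte 6: (73 ^ f4) ^ 20 = 87 ^ 20 = a7
byte 7: (75 ^ 48) ^ 74 = 3d ^ 74 = 49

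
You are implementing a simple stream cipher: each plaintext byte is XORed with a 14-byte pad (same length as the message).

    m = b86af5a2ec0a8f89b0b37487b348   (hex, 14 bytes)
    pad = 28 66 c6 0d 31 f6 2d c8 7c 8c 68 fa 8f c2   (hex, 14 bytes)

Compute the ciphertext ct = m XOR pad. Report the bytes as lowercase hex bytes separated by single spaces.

184 XOR  40 = 144
106 XOR 102 =  12
245 XOR 198 =  51
162 XOR  13 = 175
236 XOR  49 = 221
 10 XOR 246 = 252
143 XOR  45 = 162
137 XOR 200 =  65
176 XOR 124 = 204
179 XOR 140 =  63
116 XOR 104 =  28
135 XOR 250 = 125
179 XOR 143 =  60
 72 XOR 194 = 138

90 0c 33 af dd fc a2 41 cc 3f 1c 7d 3c 8a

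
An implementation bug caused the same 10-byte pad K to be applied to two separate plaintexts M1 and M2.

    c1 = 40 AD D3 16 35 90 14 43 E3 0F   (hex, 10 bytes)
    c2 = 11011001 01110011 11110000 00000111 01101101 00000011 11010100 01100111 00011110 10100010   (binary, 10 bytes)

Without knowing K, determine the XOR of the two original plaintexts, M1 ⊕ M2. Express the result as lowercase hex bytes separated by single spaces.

99 de 23 11 58 93 c0 24 fd ad

c1 ⊕ c2 = (M1 ⊕ K) ⊕ (M2 ⊕ K) = M1 ⊕ M2 — the shared key cancels under XOR.
40 ^ d9 = 99
ad ^ 73 = de
d3 ^ f0 = 23
16 ^ 07 = 11
35 ^ 6d = 58
90 ^ 03 = 93
14 ^ d4 = c0
43 ^ 67 = 24
e3 ^ 1e = fd
0f ^ a2 = ad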